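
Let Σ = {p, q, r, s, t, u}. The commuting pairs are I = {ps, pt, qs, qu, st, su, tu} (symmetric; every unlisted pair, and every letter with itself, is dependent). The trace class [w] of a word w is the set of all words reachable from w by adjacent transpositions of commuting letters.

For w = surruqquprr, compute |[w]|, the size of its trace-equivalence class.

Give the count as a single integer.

#0=s has no predecessor
#1=u has no predecessor
#2=r depends on [0:s, 1:u]
#3=r depends on [2:r]
#4=u depends on [3:r]
#5=q depends on [3:r]
#6=q depends on [5:q]
#7=u depends on [4:u]
#8=p depends on [6:q, 7:u]
#9=r depends on [8:p]
#10=r depends on [9:r]
sources: [0:s, 1:u]
N(rest) = Σ N(rest − s) over sources s of rest; N(one piece) = 1:
  size 1 → [10]=1
  size 2 → [9,10]=1
  size 3 → [8,9,10]=1
  size 4 → [6,8,9,10]=1  [7,8,9,10]=1
  size 5 → [4,7,8,9,10]=1  [5,6,8,9,10]=1  [6,7,8,9,10]=2
  size 6 → [4,6,7,8,9,10]=3  [5,6,7,8,9,10]=3
  size 7 → [4,5,6,7,8,9,10]=6
  size 8 → [3,4,5,6,7,8,9,10]=6
  size 9 → [2,3,4,5,6,7,8,9,10]=6
  first=0(s) contributes 6
  first=1(u) contributes 6
|[w]| = 12

12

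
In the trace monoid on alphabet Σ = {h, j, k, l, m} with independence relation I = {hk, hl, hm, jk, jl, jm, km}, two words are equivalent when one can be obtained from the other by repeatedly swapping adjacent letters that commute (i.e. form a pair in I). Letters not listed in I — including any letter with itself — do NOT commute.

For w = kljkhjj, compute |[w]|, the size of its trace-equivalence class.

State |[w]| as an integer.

35

0(k) covers ∅
1(l) covers 0:k
2(j) covers ∅
3(k) covers 1:l
4(h) covers 2:j
5(j) covers 4:h
6(j) covers 5:j
floor of heap: 0:k, 2:j
completions by unplaced set U, small U first (add the entries for U minus each lowest piece of U):
  |U|=1: {3}:1  {6}:1
  |U|=2: {1,3}:1  {3,6}:2  {5,6}:1
  |U|=3: {0,1,3}:1  {1,3,6}:3  {3,5,6}:3  {4,5,6}:1
  |U|=4: {0,1,3,6}:4  {1,3,5,6}:6  {2,4,5,6}:1  {3,4,5,6}:4
  |U|=5: {0,1,3,5,6}:10  {1,3,4,5,6}:10  {2,3,4,5,6}:5
  start at 0(k): 15
  start at 2(j): 20
sum over floor = 35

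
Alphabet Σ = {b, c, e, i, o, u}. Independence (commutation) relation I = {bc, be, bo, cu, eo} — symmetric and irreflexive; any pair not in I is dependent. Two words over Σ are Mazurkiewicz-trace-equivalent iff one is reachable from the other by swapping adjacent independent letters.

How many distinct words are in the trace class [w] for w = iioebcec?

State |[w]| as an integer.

piece 0:i — minimal
piece 1:i rests on {0:i}
piece 2:o rests on {1:i}
piece 3:e rests on {1:i}
piece 4:b rests on {1:i}
piece 5:c rests on {2:o, 3:e}
piece 6:e rests on {5:c}
piece 7:c rests on {6:e}
minimal pieces: {0:i}
ways to finish when only these pieces remain (= sum over removing one remaining piece with nothing left below it):
  1 left: {4}→1  {7}→1
  2 left: {4,7}→2  {6,7}→1
  3 left: {4,6,7}→3  {5,6,7}→1
  4 left: {2,5,6,7}→1  {3,5,6,7}→1  {4,5,6,7}→4
  5 left: {2,3,5,6,7}→2  {2,4,5,6,7}→5  {3,4,5,6,7}→5
  6 left: {2,3,4,5,6,7}→12
  placing 0:i first → 12 extensions

12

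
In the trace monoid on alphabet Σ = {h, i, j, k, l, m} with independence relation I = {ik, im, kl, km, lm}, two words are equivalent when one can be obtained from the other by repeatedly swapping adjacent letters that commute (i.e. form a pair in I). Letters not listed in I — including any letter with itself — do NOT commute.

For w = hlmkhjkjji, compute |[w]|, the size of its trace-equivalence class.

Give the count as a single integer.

6

drop 0:h onto floor
drop 1:l onto {0:h}
drop 2:m onto {0:h}
drop 3:k onto {0:h}
drop 4:h onto {1:l, 2:m, 3:k}
drop 5:j onto {4:h}
drop 6:k onto {5:j}
drop 7:j onto {6:k}
drop 8:j onto {7:j}
drop 9:i onto {8:j}
ground layer = {0:h}
drop-orders for the pieces not yet dropped (sum over which currently-grounded one goes next):
  1 to go: {9} 1
  2 to go: {8,9} 1
  3 to go: {7,8,9} 1
  4 to go: {6,7,8,9} 1
  5 to go: {5,6,7,8,9} 1
  6 to go: {4,5,6,7,8,9} 1
  7 to go: {1,4,5,6,7,8,9} 1  {2,4,5,6,7,8,9} 1  {3,4,5,6,7,8,9} 1
  8 to go: {1,2,4,5,6,7,8,9} 2  {1,3,4,5,6,7,8,9} 2  {2,3,4,5,6,7,8,9} 2
  if 0:h drops first: 6 orders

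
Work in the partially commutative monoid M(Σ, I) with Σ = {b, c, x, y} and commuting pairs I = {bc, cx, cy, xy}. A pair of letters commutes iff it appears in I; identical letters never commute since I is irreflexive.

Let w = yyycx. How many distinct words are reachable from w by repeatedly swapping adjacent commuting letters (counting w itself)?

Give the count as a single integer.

20

0(y) covers ∅
1(y) covers 0:y
2(y) covers 1:y
3(c) covers ∅
4(x) covers ∅
floor of heap: 0:y, 3:c, 4:x
completions by unplaced set U, small U first (add the entries for U minus each lowest piece of U):
  |U|=1: {2}:1  {3}:1  {4}:1
  |U|=2: {1,2}:1  {2,3}:2  {2,4}:2  {3,4}:2
  |U|=3: {0,1,2}:1  {1,2,3}:3  {1,2,4}:3  {2,3,4}:6
  start at 0(y): 12
  start at 3(c): 4
  start at 4(x): 4
sum over floor = 20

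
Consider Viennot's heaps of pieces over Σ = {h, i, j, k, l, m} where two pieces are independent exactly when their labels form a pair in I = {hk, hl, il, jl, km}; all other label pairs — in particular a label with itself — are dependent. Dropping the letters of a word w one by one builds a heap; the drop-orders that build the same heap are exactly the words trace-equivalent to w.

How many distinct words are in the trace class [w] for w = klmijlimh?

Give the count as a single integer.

drop 0:k onto floor
drop 1:l onto {0:k}
drop 2:m onto {1:l}
drop 3:i onto {2:m}
drop 4:j onto {3:i}
drop 5:l onto {2:m}
drop 6:i onto {4:j}
drop 7:m onto {5:l, 6:i}
drop 8:h onto {7:m}
ground layer = {0:k}
drop-orders for the pieces not yet dropped (sum over which currently-grounded one goes next):
  1 to go: {8} 1
  2 to go: {7,8} 1
  3 to go: {5,7,8} 1  {6,7,8} 1
  4 to go: {4,6,7,8} 1  {5,6,7,8} 2
  5 to go: {3,4,6,7,8} 1  {4,5,6,7,8} 3
  6 to go: {3,4,5,6,7,8} 4
  7 to go: {2,3,4,5,6,7,8} 4
  if 0:k drops first: 4 orders

4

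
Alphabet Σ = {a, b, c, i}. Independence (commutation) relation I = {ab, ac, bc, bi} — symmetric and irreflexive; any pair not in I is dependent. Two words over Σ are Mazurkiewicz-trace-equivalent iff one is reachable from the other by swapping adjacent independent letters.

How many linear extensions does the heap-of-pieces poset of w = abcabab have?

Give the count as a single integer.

drop 0:a onto floor
drop 1:b onto floor
drop 2:c onto floor
drop 3:a onto {0:a}
drop 4:b onto {1:b}
drop 5:a onto {3:a}
drop 6:b onto {4:b}
ground layer = {0:a, 1:b, 2:c}
drop-orders for the pieces not yet dropped (sum over which currently-grounded one goes next):
  1 to go: {2} 1  {5} 1  {6} 1
  2 to go: {2,5} 2  {2,6} 2  {3,5} 1  {4,6} 1  {5,6} 2
  3 to go: {0,3,5} 1  {1,4,6} 1  {2,3,5} 3  {2,4,6} 3  {2,5,6} 6  {3,5,6} 3  {4,5,6} 3
  4 to go: {0,2,3,5} 4  {0,3,5,6} 4  {1,2,4,6} 4  {1,4,5,6} 4  {2,3,5,6} 12  {2,4,5,6} 12  {3,4,5,6} 6
  5 to go: {0,2,3,5,6} 20  {0,3,4,5,6} 10  {1,2,4,5,6} 20  {1,3,4,5,6} 10  {2,3,4,5,6} 30
  if 0:a drops first: 60 orders
  if 1:b drops first: 60 orders
  if 2:c drops first: 20 orders
heap linearizations: 140

140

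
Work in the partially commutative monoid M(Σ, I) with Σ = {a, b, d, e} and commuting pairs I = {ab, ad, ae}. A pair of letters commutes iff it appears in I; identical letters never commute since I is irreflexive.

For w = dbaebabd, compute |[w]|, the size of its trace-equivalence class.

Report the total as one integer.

0(d) covers ∅
1(b) covers 0:d
2(a) covers ∅
3(e) covers 1:b
4(b) covers 3:e
5(a) covers 2:a
6(b) covers 4:b
7(d) covers 6:b
floor of heap: 0:d, 2:a
completions by unplaced set U, small U first (add the entries for U minus each lowest piece of U):
  |U|=1: {5}:1  {7}:1
  |U|=2: {2,5}:1  {5,7}:2  {6,7}:1
  |U|=3: {2,5,7}:3  {4,6,7}:1  {5,6,7}:3
  |U|=4: {2,5,6,7}:6  {3,4,6,7}:1  {4,5,6,7}:4
  |U|=5: {1,3,4,6,7}:1  {2,4,5,6,7}:10  {3,4,5,6,7}:5
  |U|=6: {0,1,3,4,6,7}:1  {1,3,4,5,6,7}:6  {2,3,4,5,6,7}:15
  start at 0(d): 21
  start at 2(a): 7
sum over floor = 28

28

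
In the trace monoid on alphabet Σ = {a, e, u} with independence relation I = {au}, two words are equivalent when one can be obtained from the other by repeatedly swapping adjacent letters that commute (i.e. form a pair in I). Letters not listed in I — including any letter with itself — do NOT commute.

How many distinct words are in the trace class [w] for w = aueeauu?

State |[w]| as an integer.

6

0(a) covers ∅
1(u) covers ∅
2(e) covers 0:a, 1:u
3(e) covers 2:e
4(a) covers 3:e
5(u) covers 3:e
6(u) covers 5:u
floor of heap: 0:a, 1:u
completions by unplaced set U, small U first (add the entries for U minus each lowest piece of U):
  |U|=1: {4}:1  {6}:1
  |U|=2: {4,6}:2  {5,6}:1
  |U|=3: {4,5,6}:3
  |U|=4: {3,4,5,6}:3
  |U|=5: {2,3,4,5,6}:3
  start at 0(a): 3
  start at 1(u): 3
sum over floor = 6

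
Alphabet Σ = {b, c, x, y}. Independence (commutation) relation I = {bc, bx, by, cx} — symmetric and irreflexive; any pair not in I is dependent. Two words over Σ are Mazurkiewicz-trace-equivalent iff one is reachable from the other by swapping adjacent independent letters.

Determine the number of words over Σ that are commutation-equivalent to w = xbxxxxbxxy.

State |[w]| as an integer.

drop 0:x onto floor
drop 1:b onto floor
drop 2:x onto {0:x}
drop 3:x onto {2:x}
drop 4:x onto {3:x}
drop 5:x onto {4:x}
drop 6:b onto {1:b}
drop 7:x onto {5:x}
drop 8:x onto {7:x}
drop 9:y onto {8:x}
ground layer = {0:x, 1:b}
drop-orders for the pieces not yet dropped (sum over which currently-grounded one goes next):
  1 to go: {6} 1  {9} 1
  2 to go: {1,6} 1  {6,9} 2  {8,9} 1
  3 to go: {1,6,9} 3  {6,8,9} 3  {7,8,9} 1
  4 to go: {1,6,8,9} 6  {5,7,8,9} 1  {6,7,8,9} 4
  5 to go: {1,6,7,8,9} 10  {4,5,7,8,9} 1  {5,6,7,8,9} 5
  6 to go: {1,5,6,7,8,9} 15  {3,4,5,7,8,9} 1  {4,5,6,7,8,9} 6
  7 to go: {1,4,5,6,7,8,9} 21  {2,3,4,5,7,8,9} 1  {3,4,5,6,7,8,9} 7
  8 to go: {0,2,3,4,5,7,8,9} 1  {1,3,4,5,6,7,8,9} 28  {2,3,4,5,6,7,8,9} 8
  if 0:x drops first: 36 orders
  if 1:b drops first: 9 orders
heap linearizations: 45

45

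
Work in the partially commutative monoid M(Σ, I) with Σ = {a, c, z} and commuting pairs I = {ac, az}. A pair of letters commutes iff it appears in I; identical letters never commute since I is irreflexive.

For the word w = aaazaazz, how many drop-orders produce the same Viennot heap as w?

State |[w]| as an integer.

56

0(a) covers ∅
1(a) covers 0:a
2(a) covers 1:a
3(z) covers ∅
4(a) covers 2:a
5(a) covers 4:a
6(z) covers 3:z
7(z) covers 6:z
floor of heap: 0:a, 3:z
completions by unplaced set U, small U first (add the entries for U minus each lowest piece of U):
  |U|=1: {5}:1  {7}:1
  |U|=2: {4,5}:1  {5,7}:2  {6,7}:1
  |U|=3: {2,4,5}:1  {3,6,7}:1  {4,5,7}:3  {5,6,7}:3
  |U|=4: {1,2,4,5}:1  {2,4,5,7}:4  {3,5,6,7}:4  {4,5,6,7}:6
  |U|=5: {0,1,2,4,5}:1  {1,2,4,5,7}:5  {2,4,5,6,7}:10  {3,4,5,6,7}:10
  |U|=6: {0,1,2,4,5,7}:6  {1,2,4,5,6,7}:15  {2,3,4,5,6,7}:20
  start at 0(a): 35
  start at 3(z): 21
sum over floor = 56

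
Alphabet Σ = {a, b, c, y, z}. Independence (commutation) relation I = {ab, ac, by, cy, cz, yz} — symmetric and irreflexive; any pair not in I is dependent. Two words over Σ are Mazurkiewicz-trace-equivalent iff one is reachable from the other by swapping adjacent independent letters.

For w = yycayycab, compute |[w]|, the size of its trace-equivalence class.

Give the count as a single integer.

drop 0:y onto floor
drop 1:y onto {0:y}
drop 2:c onto floor
drop 3:a onto {1:y}
drop 4:y onto {3:a}
drop 5:y onto {4:y}
drop 6:c onto {2:c}
drop 7:a onto {5:y}
drop 8:b onto {6:c}
ground layer = {0:y, 2:c}
drop-orders for the pieces not yet dropped (sum over which currently-grounded one goes next):
  1 to go: {7} 1  {8} 1
  2 to go: {5,7} 1  {6,8} 1  {7,8} 2
  3 to go: {2,6,8} 1  {4,5,7} 1  {5,7,8} 3  {6,7,8} 3
  4 to go: {2,6,7,8} 4  {3,4,5,7} 1  {4,5,7,8} 4  {5,6,7,8} 6
  5 to go: {1,3,4,5,7} 1  {2,5,6,7,8} 10  {3,4,5,7,8} 5  {4,5,6,7,8} 10
  6 to go: {0,1,3,4,5,7} 1  {1,3,4,5,7,8} 6  {2,4,5,6,7,8} 20  {3,4,5,6,7,8} 15
  7 to go: {0,1,3,4,5,7,8} 7  {1,3,4,5,6,7,8} 21  {2,3,4,5,6,7,8} 35
  if 0:y drops first: 56 orders
  if 2:c drops first: 28 orders
heap linearizations: 84

84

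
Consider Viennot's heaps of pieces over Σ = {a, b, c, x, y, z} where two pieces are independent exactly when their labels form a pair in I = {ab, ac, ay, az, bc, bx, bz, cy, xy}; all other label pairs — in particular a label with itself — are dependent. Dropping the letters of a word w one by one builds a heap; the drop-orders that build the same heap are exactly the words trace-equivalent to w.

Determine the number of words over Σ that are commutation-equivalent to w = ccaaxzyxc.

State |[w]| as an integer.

#0=c has no predecessor
#1=c depends on [0:c]
#2=a has no predecessor
#3=a depends on [2:a]
#4=x depends on [1:c, 3:a]
#5=z depends on [4:x]
#6=y depends on [5:z]
#7=x depends on [5:z]
#8=c depends on [7:x]
sources: [0:c, 2:a]
N(rest) = Σ N(rest − s) over sources s of rest; N(one piece) = 1:
  size 1 → [6]=1  [8]=1
  size 2 → [6,8]=2  [7,8]=1
  size 3 → [6,7,8]=3
  size 4 → [5,6,7,8]=3
  size 5 → [4,5,6,7,8]=3
  size 6 → [1,4,5,6,7,8]=3  [3,4,5,6,7,8]=3
  size 7 → [0,1,4,5,6,7,8]=3  [1,3,4,5,6,7,8]=6  [2,3,4,5,6,7,8]=3
  first=0(c) contributes 9
  first=2(a) contributes 9
|[w]| = 18

18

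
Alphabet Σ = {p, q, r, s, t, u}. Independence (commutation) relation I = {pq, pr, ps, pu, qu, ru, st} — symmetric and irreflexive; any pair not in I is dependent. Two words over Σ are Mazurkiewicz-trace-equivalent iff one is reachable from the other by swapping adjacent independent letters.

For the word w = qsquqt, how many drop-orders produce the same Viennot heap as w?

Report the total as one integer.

piece 0:q — minimal
piece 1:s rests on {0:q}
piece 2:q rests on {1:s}
piece 3:u rests on {1:s}
piece 4:q rests on {2:q}
piece 5:t rests on {3:u, 4:q}
minimal pieces: {0:q}
ways to finish when only these pieces remain (= sum over removing one remaining piece with nothing left below it):
  1 left: {5}→1
  2 left: {3,5}→1  {4,5}→1
  3 left: {2,4,5}→1  {3,4,5}→2
  4 left: {2,3,4,5}→3
  placing 0:q first → 3 extensions

3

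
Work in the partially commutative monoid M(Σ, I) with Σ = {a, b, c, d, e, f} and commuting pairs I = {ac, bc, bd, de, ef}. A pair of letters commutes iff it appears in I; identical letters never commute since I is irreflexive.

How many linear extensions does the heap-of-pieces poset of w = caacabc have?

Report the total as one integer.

#0=c has no predecessor
#1=a has no predecessor
#2=a depends on [1:a]
#3=c depends on [0:c]
#4=a depends on [2:a]
#5=b depends on [4:a]
#6=c depends on [3:c]
sources: [0:c, 1:a]
N(rest) = Σ N(rest − s) over sources s of rest; N(one piece) = 1:
  size 1 → [5]=1  [6]=1
  size 2 → [3,6]=1  [4,5]=1  [5,6]=2
  size 3 → [0,3,6]=1  [2,4,5]=1  [3,5,6]=3  [4,5,6]=3
  size 4 → [0,3,5,6]=4  [1,2,4,5]=1  [2,4,5,6]=4  [3,4,5,6]=6
  size 5 → [0,3,4,5,6]=10  [1,2,4,5,6]=5  [2,3,4,5,6]=10
  first=0(c) contributes 15
  first=1(a) contributes 20
|[w]| = 35

35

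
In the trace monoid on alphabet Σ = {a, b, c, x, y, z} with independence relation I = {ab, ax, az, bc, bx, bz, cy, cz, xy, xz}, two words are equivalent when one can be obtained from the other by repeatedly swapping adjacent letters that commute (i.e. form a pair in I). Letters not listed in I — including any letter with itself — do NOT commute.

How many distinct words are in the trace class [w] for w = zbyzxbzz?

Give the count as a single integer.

0(z) covers ∅
1(b) covers ∅
2(y) covers 0:z, 1:b
3(z) covers 2:y
4(x) covers ∅
5(b) covers 2:y
6(z) covers 3:z
7(z) covers 6:z
floor of heap: 0:z, 1:b, 4:x
completions by unplaced set U, small U first (add the entries for U minus each lowest piece of U):
  |U|=1: {4}:1  {5}:1  {7}:1
  |U|=2: {4,5}:2  {4,7}:2  {5,7}:2  {6,7}:1
  |U|=3: {3,6,7}:1  {4,5,7}:6  {4,6,7}:3  {5,6,7}:3
  |U|=4: {3,4,6,7}:4  {3,5,6,7}:4  {4,5,6,7}:12
  |U|=5: {2,3,5,6,7}:4  {3,4,5,6,7}:20
  |U|=6: {0,2,3,5,6,7}:4  {1,2,3,5,6,7}:4  {2,3,4,5,6,7}:24
  start at 0(z): 28
  start at 1(b): 28
  start at 4(x): 8
sum over floor = 64

64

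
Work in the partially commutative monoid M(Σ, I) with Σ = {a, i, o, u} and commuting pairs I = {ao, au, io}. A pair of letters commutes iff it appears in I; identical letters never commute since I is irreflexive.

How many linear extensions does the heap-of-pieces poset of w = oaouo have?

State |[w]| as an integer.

5

0(o) covers ∅
1(a) covers ∅
2(o) covers 0:o
3(u) covers 2:o
4(o) covers 3:u
floor of heap: 0:o, 1:a
completions by unplaced set U, small U first (add the entries for U minus each lowest piece of U):
  |U|=1: {1}:1  {4}:1
  |U|=2: {1,4}:2  {3,4}:1
  |U|=3: {1,3,4}:3  {2,3,4}:1
  start at 0(o): 4
  start at 1(a): 1
sum over floor = 5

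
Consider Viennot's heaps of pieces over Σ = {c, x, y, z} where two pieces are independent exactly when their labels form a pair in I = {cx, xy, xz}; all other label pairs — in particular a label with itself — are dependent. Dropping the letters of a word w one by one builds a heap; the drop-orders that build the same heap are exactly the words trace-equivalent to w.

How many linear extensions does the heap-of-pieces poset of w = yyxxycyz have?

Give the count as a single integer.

28

piece 0:y — minimal
piece 1:y rests on {0:y}
piece 2:x — minimal
piece 3:x rests on {2:x}
piece 4:y rests on {1:y}
piece 5:c rests on {4:y}
piece 6:y rests on {5:c}
piece 7:z rests on {6:y}
minimal pieces: {0:y, 2:x}
ways to finish when only these pieces remain (= sum over removing one remaining piece with nothing left below it):
  1 left: {3}→1  {7}→1
  2 left: {2,3}→1  {3,7}→2  {6,7}→1
  3 left: {2,3,7}→3  {3,6,7}→3  {5,6,7}→1
  4 left: {2,3,6,7}→6  {3,5,6,7}→4  {4,5,6,7}→1
  5 left: {1,4,5,6,7}→1  {2,3,5,6,7}→10  {3,4,5,6,7}→5
  6 left: {0,1,4,5,6,7}→1  {1,3,4,5,6,7}→6  {2,3,4,5,6,7}→15
  placing 0:y first → 21 extensions
  placing 2:x first → 7 extensions
total linear extensions = 28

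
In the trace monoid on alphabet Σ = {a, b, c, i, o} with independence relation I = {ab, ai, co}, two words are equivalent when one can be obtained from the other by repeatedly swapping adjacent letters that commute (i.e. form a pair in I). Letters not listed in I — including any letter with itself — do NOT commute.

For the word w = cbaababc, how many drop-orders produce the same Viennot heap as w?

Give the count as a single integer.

piece 0:c — minimal
piece 1:b rests on {0:c}
piece 2:a rests on {0:c}
piece 3:a rests on {2:a}
piece 4:b rests on {1:b}
piece 5:a rests on {3:a}
piece 6:b rests on {4:b}
piece 7:c rests on {5:a, 6:b}
minimal pieces: {0:c}
ways to finish when only these pieces remain (= sum over removing one remaining piece with nothing left below it):
  1 left: {7}→1
  2 left: {5,7}→1  {6,7}→1
  3 left: {3,5,7}→1  {4,6,7}→1  {5,6,7}→2
  4 left: {1,4,6,7}→1  {2,3,5,7}→1  {3,5,6,7}→3  {4,5,6,7}→3
  5 left: {1,4,5,6,7}→4  {2,3,5,6,7}→4  {3,4,5,6,7}→6
  6 left: {1,3,4,5,6,7}→10  {2,3,4,5,6,7}→10
  placing 0:c first → 20 extensions

20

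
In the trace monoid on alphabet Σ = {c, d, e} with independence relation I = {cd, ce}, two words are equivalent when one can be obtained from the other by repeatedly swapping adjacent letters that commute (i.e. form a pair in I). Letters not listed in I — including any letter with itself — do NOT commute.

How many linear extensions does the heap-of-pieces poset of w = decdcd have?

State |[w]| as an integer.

15

piece 0:d — minimal
piece 1:e rests on {0:d}
piece 2:c — minimal
piece 3:d rests on {1:e}
piece 4:c rests on {2:c}
piece 5:d rests on {3:d}
minimal pieces: {0:d, 2:c}
ways to finish when only these pieces remain (= sum over removing one remaining piece with nothing left below it):
  1 left: {4}→1  {5}→1
  2 left: {2,4}→1  {3,5}→1  {4,5}→2
  3 left: {1,3,5}→1  {2,4,5}→3  {3,4,5}→3
  4 left: {0,1,3,5}→1  {1,3,4,5}→4  {2,3,4,5}→6
  placing 0:d first → 10 extensions
  placing 2:c first → 5 extensions
total linear extensions = 15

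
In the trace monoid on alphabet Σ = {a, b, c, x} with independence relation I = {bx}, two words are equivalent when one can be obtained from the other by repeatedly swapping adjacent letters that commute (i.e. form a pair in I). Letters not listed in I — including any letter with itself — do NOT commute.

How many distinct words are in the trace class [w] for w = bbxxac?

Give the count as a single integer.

#0=b has no predecessor
#1=b depends on [0:b]
#2=x has no predecessor
#3=x depends on [2:x]
#4=a depends on [1:b, 3:x]
#5=c depends on [4:a]
sources: [0:b, 2:x]
N(rest) = Σ N(rest − s) over sources s of rest; N(one piece) = 1:
  size 1 → [5]=1
  size 2 → [4,5]=1
  size 3 → [1,4,5]=1  [3,4,5]=1
  size 4 → [0,1,4,5]=1  [1,3,4,5]=2  [2,3,4,5]=1
  first=0(b) contributes 3
  first=2(x) contributes 3
|[w]| = 6

6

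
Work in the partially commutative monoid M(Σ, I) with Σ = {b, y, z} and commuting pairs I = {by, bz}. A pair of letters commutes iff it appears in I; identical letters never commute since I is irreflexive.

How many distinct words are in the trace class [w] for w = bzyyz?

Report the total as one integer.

piece 0:b — minimal
piece 1:z — minimal
piece 2:y rests on {1:z}
piece 3:y rests on {2:y}
piece 4:z rests on {3:y}
minimal pieces: {0:b, 1:z}
ways to finish when only these pieces remain (= sum over removing one remaining piece with nothing left below it):
  1 left: {0}→1  {4}→1
  2 left: {0,4}→2  {3,4}→1
  3 left: {0,3,4}→3  {2,3,4}→1
  placing 0:b first → 1 extensions
  placing 1:z first → 4 extensions
total linear extensions = 5

5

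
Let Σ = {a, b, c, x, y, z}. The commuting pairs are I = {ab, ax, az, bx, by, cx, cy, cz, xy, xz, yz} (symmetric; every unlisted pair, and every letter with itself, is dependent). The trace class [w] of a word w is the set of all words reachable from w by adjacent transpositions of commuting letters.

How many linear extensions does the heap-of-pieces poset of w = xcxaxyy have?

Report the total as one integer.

35

0(x) covers ∅
1(c) covers ∅
2(x) covers 0:x
3(a) covers 1:c
4(x) covers 2:x
5(y) covers 3:a
6(y) covers 5:y
floor of heap: 0:x, 1:c
completions by unplaced set U, small U first (add the entries for U minus each lowest piece of U):
  |U|=1: {4}:1  {6}:1
  |U|=2: {2,4}:1  {4,6}:2  {5,6}:1
  |U|=3: {0,2,4}:1  {2,4,6}:3  {3,5,6}:1  {4,5,6}:3
  |U|=4: {0,2,4,6}:4  {1,3,5,6}:1  {2,4,5,6}:6  {3,4,5,6}:4
  |U|=5: {0,2,4,5,6}:10  {1,3,4,5,6}:5  {2,3,4,5,6}:10
  start at 0(x): 15
  start at 1(c): 20
sum over floor = 35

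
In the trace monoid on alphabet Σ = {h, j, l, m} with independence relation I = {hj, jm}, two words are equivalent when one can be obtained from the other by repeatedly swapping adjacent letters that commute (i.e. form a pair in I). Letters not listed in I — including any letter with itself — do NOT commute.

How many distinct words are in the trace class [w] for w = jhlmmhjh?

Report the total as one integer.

10

piece 0:j — minimal
piece 1:h — minimal
piece 2:l rests on {0:j, 1:h}
piece 3:m rests on {2:l}
piece 4:m rests on {3:m}
piece 5:h rests on {4:m}
piece 6:j rests on {2:l}
piece 7:h rests on {5:h}
minimal pieces: {0:j, 1:h}
ways to finish when only these pieces remain (= sum over removing one remaining piece with nothing left below it):
  1 left: {6}→1  {7}→1
  2 left: {5,7}→1  {6,7}→2
  3 left: {4,5,7}→1  {5,6,7}→3
  4 left: {3,4,5,7}→1  {4,5,6,7}→4
  5 left: {3,4,5,6,7}→5
  6 left: {2,3,4,5,6,7}→5
  placing 0:j first → 5 extensions
  placing 1:h first → 5 extensions
total linear extensions = 10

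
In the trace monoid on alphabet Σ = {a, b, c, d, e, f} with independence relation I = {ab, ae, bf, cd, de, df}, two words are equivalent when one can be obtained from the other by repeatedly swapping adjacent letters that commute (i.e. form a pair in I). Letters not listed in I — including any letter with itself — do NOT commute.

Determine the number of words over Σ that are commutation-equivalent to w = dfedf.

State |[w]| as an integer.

piece 0:d — minimal
piece 1:f — minimal
piece 2:e rests on {1:f}
piece 3:d rests on {0:d}
piece 4:f rests on {2:e}
minimal pieces: {0:d, 1:f}
ways to finish when only these pieces remain (= sum over removing one remaining piece with nothing left below it):
  1 left: {3}→1  {4}→1
  2 left: {0,3}→1  {2,4}→1  {3,4}→2
  3 left: {0,3,4}→3  {1,2,4}→1  {2,3,4}→3
  placing 0:d first → 4 extensions
  placing 1:f first → 6 extensions
total linear extensions = 10

10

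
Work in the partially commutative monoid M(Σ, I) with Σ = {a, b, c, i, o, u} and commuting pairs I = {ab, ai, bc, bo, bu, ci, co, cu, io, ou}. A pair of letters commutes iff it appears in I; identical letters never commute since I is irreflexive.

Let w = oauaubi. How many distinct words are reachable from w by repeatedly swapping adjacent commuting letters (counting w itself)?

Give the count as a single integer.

drop 0:o onto floor
drop 1:a onto {0:o}
drop 2:u onto {1:a}
drop 3:a onto {2:u}
drop 4:u onto {3:a}
drop 5:b onto floor
drop 6:i onto {4:u, 5:b}
ground layer = {0:o, 5:b}
drop-orders for the pieces not yet dropped (sum over which currently-grounded one goes next):
  1 to go: {6} 1
  2 to go: {4,6} 1  {5,6} 1
  3 to go: {3,4,6} 1  {4,5,6} 2
  4 to go: {2,3,4,6} 1  {3,4,5,6} 3
  5 to go: {1,2,3,4,6} 1  {2,3,4,5,6} 4
  if 0:o drops first: 5 orders
  if 5:b drops first: 1 orders
heap linearizations: 6

6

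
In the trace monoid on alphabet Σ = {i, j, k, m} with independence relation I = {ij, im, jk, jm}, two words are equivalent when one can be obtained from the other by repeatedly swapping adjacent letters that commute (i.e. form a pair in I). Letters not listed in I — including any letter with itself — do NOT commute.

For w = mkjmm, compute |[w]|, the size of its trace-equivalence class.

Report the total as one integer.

5

drop 0:m onto floor
drop 1:k onto {0:m}
drop 2:j onto floor
drop 3:m onto {1:k}
drop 4:m onto {3:m}
ground layer = {0:m, 2:j}
drop-orders for the pieces not yet dropped (sum over which currently-grounded one goes next):
  1 to go: {2} 1  {4} 1
  2 to go: {2,4} 2  {3,4} 1
  3 to go: {1,3,4} 1  {2,3,4} 3
  if 0:m drops first: 4 orders
  if 2:j drops first: 1 orders
heap linearizations: 5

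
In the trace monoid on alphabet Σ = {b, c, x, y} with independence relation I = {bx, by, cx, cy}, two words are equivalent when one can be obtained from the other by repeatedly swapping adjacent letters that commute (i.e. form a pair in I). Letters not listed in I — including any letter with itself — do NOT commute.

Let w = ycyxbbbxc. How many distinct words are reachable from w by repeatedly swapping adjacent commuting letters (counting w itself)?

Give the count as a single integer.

126

piece 0:y — minimal
piece 1:c — minimal
piece 2:y rests on {0:y}
piece 3:x rests on {2:y}
piece 4:b rests on {1:c}
piece 5:b rests on {4:b}
piece 6:b rests on {5:b}
piece 7:x rests on {3:x}
piece 8:c rests on {6:b}
minimal pieces: {0:y, 1:c}
ways to finish when only these pieces remain (= sum over removing one remaining piece with nothing left below it):
  1 left: {7}→1  {8}→1
  2 left: {3,7}→1  {6,8}→1  {7,8}→2
  3 left: {2,3,7}→1  {3,7,8}→3  {5,6,8}→1  {6,7,8}→3
  4 left: {0,2,3,7}→1  {2,3,7,8}→4  {3,6,7,8}→6  {4,5,6,8}→1  {5,6,7,8}→4
  5 left: {0,2,3,7,8}→5  {1,4,5,6,8}→1  {2,3,6,7,8}→10  {3,5,6,7,8}→10  {4,5,6,7,8}→5
  6 left: {0,2,3,6,7,8}→15  {1,4,5,6,7,8}→6  {2,3,5,6,7,8}→20  {3,4,5,6,7,8}→15
  7 left: {0,2,3,5,6,7,8}→35  {1,3,4,5,6,7,8}→21  {2,3,4,5,6,7,8}→35
  placing 0:y first → 56 extensions
  placing 1:c first → 70 extensions
total linear extensions = 126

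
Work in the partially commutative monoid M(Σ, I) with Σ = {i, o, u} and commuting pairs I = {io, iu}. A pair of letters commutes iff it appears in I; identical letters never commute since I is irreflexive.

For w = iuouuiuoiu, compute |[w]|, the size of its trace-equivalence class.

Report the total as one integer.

drop 0:i onto floor
drop 1:u onto floor
drop 2:o onto {1:u}
drop 3:u onto {2:o}
drop 4:u onto {3:u}
drop 5:i onto {0:i}
drop 6:u onto {4:u}
drop 7:o onto {6:u}
drop 8:i onto {5:i}
drop 9:u onto {7:o}
ground layer = {0:i, 1:u}
drop-orders for the pieces not yet dropped (sum over which currently-grounded one goes next):
  1 to go: {8} 1  {9} 1
  2 to go: {5,8} 1  {7,9} 1  {8,9} 2
  3 to go: {0,5,8} 1  {5,8,9} 3  {6,7,9} 1  {7,8,9} 3
  4 to go: {0,5,8,9} 4  {4,6,7,9} 1  {5,7,8,9} 6  {6,7,8,9} 4
  5 to go: {0,5,7,8,9} 10  {3,4,6,7,9} 1  {4,6,7,8,9} 5  {5,6,7,8,9} 10
  6 to go: {0,5,6,7,8,9} 20  {2,3,4,6,7,9} 1  {3,4,6,7,8,9} 6  {4,5,6,7,8,9} 15
  7 to go: {0,4,5,6,7,8,9} 35  {1,2,3,4,6,7,9} 1  {2,3,4,6,7,8,9} 7  {3,4,5,6,7,8,9} 21
  8 to go: {0,3,4,5,6,7,8,9} 56  {1,2,3,4,6,7,8,9} 8  {2,3,4,5,6,7,8,9} 28
  if 0:i drops first: 36 orders
  if 1:u drops first: 84 orders
heap linearizations: 120

120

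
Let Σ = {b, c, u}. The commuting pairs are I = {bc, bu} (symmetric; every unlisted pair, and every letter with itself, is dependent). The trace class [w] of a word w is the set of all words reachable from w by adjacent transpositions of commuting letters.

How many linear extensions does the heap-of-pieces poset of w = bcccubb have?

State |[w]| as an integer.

drop 0:b onto floor
drop 1:c onto floor
drop 2:c onto {1:c}
drop 3:c onto {2:c}
drop 4:u onto {3:c}
drop 5:b onto {0:b}
drop 6:b onto {5:b}
ground layer = {0:b, 1:c}
drop-orders for the pieces not yet dropped (sum over which currently-grounded one goes next):
  1 to go: {4} 1  {6} 1
  2 to go: {3,4} 1  {4,6} 2  {5,6} 1
  3 to go: {0,5,6} 1  {2,3,4} 1  {3,4,6} 3  {4,5,6} 3
  4 to go: {0,4,5,6} 4  {1,2,3,4} 1  {2,3,4,6} 4  {3,4,5,6} 6
  5 to go: {0,3,4,5,6} 10  {1,2,3,4,6} 5  {2,3,4,5,6} 10
  if 0:b drops first: 15 orders
  if 1:c drops first: 20 orders
heap linearizations: 35

35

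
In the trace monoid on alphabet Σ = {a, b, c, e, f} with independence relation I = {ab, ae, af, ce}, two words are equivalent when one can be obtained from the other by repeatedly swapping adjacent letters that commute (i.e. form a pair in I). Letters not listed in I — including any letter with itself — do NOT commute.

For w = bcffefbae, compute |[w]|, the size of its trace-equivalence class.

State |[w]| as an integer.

7

0(b) covers ∅
1(c) covers 0:b
2(f) covers 1:c
3(f) covers 2:f
4(e) covers 3:f
5(f) covers 4:e
6(b) covers 5:f
7(a) covers 1:c
8(e) covers 6:b
floor of heap: 0:b
completions by unplaced set U, small U first (add the entries for U minus each lowest piece of U):
  |U|=1: {7}:1  {8}:1
  |U|=2: {6,8}:1  {7,8}:2
  |U|=3: {5,6,8}:1  {6,7,8}:3
  |U|=4: {4,5,6,8}:1  {5,6,7,8}:4
  |U|=5: {3,4,5,6,8}:1  {4,5,6,7,8}:5
  |U|=6: {2,3,4,5,6,8}:1  {3,4,5,6,7,8}:6
  |U|=7: {2,3,4,5,6,7,8}:7
  start at 0(b): 7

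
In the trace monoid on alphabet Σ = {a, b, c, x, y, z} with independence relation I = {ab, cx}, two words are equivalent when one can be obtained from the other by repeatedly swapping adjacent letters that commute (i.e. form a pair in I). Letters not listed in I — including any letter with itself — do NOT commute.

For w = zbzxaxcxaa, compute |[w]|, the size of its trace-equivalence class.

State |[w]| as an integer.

3

0(z) covers ∅
1(b) covers 0:z
2(z) covers 1:b
3(x) covers 2:z
4(a) covers 3:x
5(x) covers 4:a
6(c) covers 4:a
7(x) covers 5:x
8(a) covers 6:c, 7:x
9(a) covers 8:a
floor of heap: 0:z
completions by unplaced set U, small U first (add the entries for U minus each lowest piece of U):
  |U|=1: {9}:1
  |U|=2: {8,9}:1
  |U|=3: {6,8,9}:1  {7,8,9}:1
  |U|=4: {5,7,8,9}:1  {6,7,8,9}:2
  |U|=5: {5,6,7,8,9}:3
  |U|=6: {4,5,6,7,8,9}:3
  |U|=7: {3,4,5,6,7,8,9}:3
  |U|=8: {2,3,4,5,6,7,8,9}:3
  start at 0(z): 3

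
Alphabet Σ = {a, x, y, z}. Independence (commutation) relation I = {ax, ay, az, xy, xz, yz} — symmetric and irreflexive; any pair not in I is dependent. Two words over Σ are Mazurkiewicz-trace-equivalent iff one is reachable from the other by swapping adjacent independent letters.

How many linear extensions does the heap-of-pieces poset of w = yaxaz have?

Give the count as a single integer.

60

piece 0:y — minimal
piece 1:a — minimal
piece 2:x — minimal
piece 3:a rests on {1:a}
piece 4:z — minimal
minimal pieces: {0:y, 1:a, 2:x, 4:z}
ways to finish when only these pieces remain (= sum over removing one remaining piece with nothing left below it):
  1 left: {0}→1  {2}→1  {3}→1  {4}→1
  2 left: {0,2}→2  {0,3}→2  {0,4}→2  {1,3}→1  {2,3}→2  {2,4}→2  {3,4}→2
  3 left: {0,1,3}→3  {0,2,3}→6  {0,2,4}→6  {0,3,4}→6  {1,2,3}→3  {1,3,4}→3  {2,3,4}→6
  placing 0:y first → 12 extensions
  placing 1:a first → 24 extensions
  placing 2:x first → 12 extensions
  placing 4:z first → 12 extensions
total linear extensions = 60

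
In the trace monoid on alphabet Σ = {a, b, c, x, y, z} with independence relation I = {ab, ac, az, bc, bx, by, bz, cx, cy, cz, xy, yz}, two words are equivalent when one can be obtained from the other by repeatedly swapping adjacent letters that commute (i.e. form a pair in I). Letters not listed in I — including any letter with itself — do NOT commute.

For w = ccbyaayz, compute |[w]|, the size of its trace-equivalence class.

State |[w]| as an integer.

#0=c has no predecessor
#1=c depends on [0:c]
#2=b has no predecessor
#3=y has no predecessor
#4=a depends on [3:y]
#5=a depends on [4:a]
#6=y depends on [5:a]
#7=z has no predecessor
sources: [0:c, 2:b, 3:y, 7:z]
N(rest) = Σ N(rest − s) over sources s of rest; N(one piece) = 1:
  size 1 → [1]=1  [2]=1  [6]=1  [7]=1
  size 2 → [0,1]=1  [1,2]=2  [1,6]=2  [1,7]=2  [2,6]=2  [2,7]=2  [5,6]=1  [6,7]=2
  size 3 → [0,1,2]=3  [0,1,6]=3  [0,1,7]=3  [1,2,6]=6  [1,2,7]=6  [1,5,6]=3  [1,6,7]=6  [2,5,6]=3  [2,6,7]=6  [4,5,6]=1  [5,6,7]=3
  size 4 → [0,1,2,6]=12  [0,1,2,7]=12  [0,1,5,6]=6  [0,1,6,7]=12  [1,2,5,6]=12  [1,2,6,7]=24  [1,4,5,6]=4  [1,5,6,7]=12  [2,4,5,6]=4  [2,5,6,7]=12  [3,4,5,6]=1  [4,5,6,7]=4
  size 5 → [0,1,2,5,6]=30  [0,1,2,6,7]=60  [0,1,4,5,6]=10  [0,1,5,6,7]=30  [1,2,4,5,6]=20  [1,2,5,6,7]=60  [1,3,4,5,6]=5  [1,4,5,6,7]=20  [2,3,4,5,6]=5  [2,4,5,6,7]=20  [3,4,5,6,7]=5
  size 6 → [0,1,2,4,5,6]=60  [0,1,2,5,6,7]=180  [0,1,3,4,5,6]=15  [0,1,4,5,6,7]=60  [1,2,3,4,5,6]=30  [1,2,4,5,6,7]=120  [1,3,4,5,6,7]=30  [2,3,4,5,6,7]=30
  first=0(c) contributes 210
  first=2(b) contributes 105
  first=3(y) contributes 420
  first=7(z) contributes 105
|[w]| = 840

840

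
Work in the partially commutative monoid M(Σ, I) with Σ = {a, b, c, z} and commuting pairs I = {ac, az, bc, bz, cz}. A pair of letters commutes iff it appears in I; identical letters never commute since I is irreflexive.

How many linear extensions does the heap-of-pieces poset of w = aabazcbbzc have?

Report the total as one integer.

1260

0(a) covers ∅
1(a) covers 0:a
2(b) covers 1:a
3(a) covers 2:b
4(z) covers ∅
5(c) covers ∅
6(b) covers 3:a
7(b) covers 6:b
8(z) covers 4:z
9(c) covers 5:c
floor of heap: 0:a, 4:z, 5:c
completions by unplaced set U, small U first (add the entries for U minus each lowest piece of U):
  |U|=1: {7}:1  {8}:1  {9}:1
  |U|=2: {4,8}:1  {5,9}:1  {6,7}:1  {7,8}:2  {7,9}:2  {8,9}:2
  |U|=3: {3,6,7}:1  {4,7,8}:3  {4,8,9}:3  {5,7,9}:3  {5,8,9}:3  {6,7,8}:3  {6,7,9}:3  {7,8,9}:6
  |U|=4: {2,3,6,7}:1  {3,6,7,8}:4  {3,6,7,9}:4  {4,5,8,9}:6  {4,6,7,8}:6  {4,7,8,9}:12  {5,6,7,9}:6  {5,7,8,9}:12  {6,7,8,9}:12
  |U|=5: {1,2,3,6,7}:1  {2,3,6,7,8}:5  {2,3,6,7,9}:5  {3,4,6,7,8}:10  {3,5,6,7,9}:10  {3,6,7,8,9}:20  {4,5,7,8,9}:30  {4,6,7,8,9}:30  {5,6,7,8,9}:30
  |U|=6: {0,1,2,3,6,7}:1  {1,2,3,6,7,8}:6  {1,2,3,6,7,9}:6  {2,3,4,6,7,8}:15  {2,3,5,6,7,9}:15  {2,3,6,7,8,9}:30  {3,4,6,7,8,9}:60  {3,5,6,7,8,9}:60  {4,5,6,7,8,9}:90
  |U|=7: {0,1,2,3,6,7,8}:7  {0,1,2,3,6,7,9}:7  {1,2,3,4,6,7,8}:21  {1,2,3,5,6,7,9}:21  {1,2,3,6,7,8,9}:42  {2,3,4,6,7,8,9}:105  {2,3,5,6,7,8,9}:105  {3,4,5,6,7,8,9}:210
  |U|=8: {0,1,2,3,4,6,7,8}:28  {0,1,2,3,5,6,7,9}:28  {0,1,2,3,6,7,8,9}:56  {1,2,3,4,6,7,8,9}:168  {1,2,3,5,6,7,8,9}:168  {2,3,4,5,6,7,8,9}:420
  start at 0(a): 756
  start at 4(z): 252
  start at 5(c): 252
sum over floor = 1260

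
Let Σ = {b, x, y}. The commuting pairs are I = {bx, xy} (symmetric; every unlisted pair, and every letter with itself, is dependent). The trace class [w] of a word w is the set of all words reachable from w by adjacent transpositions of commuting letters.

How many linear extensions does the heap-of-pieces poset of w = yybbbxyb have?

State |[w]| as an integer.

piece 0:y — minimal
piece 1:y rests on {0:y}
piece 2:b rests on {1:y}
piece 3:b rests on {2:b}
piece 4:b rests on {3:b}
piece 5:x — minimal
piece 6:y rests on {4:b}
piece 7:b rests on {6:y}
minimal pieces: {0:y, 5:x}
ways to finish when only these pieces remain (= sum over removing one remaining piece with nothing left below it):
  1 left: {5}→1  {7}→1
  2 left: {5,7}→2  {6,7}→1
  3 left: {4,6,7}→1  {5,6,7}→3
  4 left: {3,4,6,7}→1  {4,5,6,7}→4
  5 left: {2,3,4,6,7}→1  {3,4,5,6,7}→5
  6 left: {1,2,3,4,6,7}→1  {2,3,4,5,6,7}→6
  placing 0:y first → 7 extensions
  placing 5:x first → 1 extensions
total linear extensions = 8

8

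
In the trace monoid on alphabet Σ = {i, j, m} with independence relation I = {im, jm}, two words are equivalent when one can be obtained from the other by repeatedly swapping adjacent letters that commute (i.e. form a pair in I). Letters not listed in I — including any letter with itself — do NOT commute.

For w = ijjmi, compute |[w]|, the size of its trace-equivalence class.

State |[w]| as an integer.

5

#0=i has no predecessor
#1=j depends on [0:i]
#2=j depends on [1:j]
#3=m has no predecessor
#4=i depends on [2:j]
sources: [0:i, 3:m]
N(rest) = Σ N(rest − s) over sources s of rest; N(one piece) = 1:
  size 1 → [3]=1  [4]=1
  size 2 → [2,4]=1  [3,4]=2
  size 3 → [1,2,4]=1  [2,3,4]=3
  first=0(i) contributes 4
  first=3(m) contributes 1
|[w]| = 5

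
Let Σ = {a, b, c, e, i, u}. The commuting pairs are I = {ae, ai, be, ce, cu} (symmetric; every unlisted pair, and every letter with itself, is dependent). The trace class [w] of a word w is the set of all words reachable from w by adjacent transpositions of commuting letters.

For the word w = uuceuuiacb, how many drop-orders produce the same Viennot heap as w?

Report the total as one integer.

piece 0:u — minimal
piece 1:u rests on {0:u}
piece 2:c — minimal
piece 3:e rests on {1:u}
piece 4:u rests on {3:e}
piece 5:u rests on {4:u}
piece 6:i rests on {2:c, 5:u}
piece 7:a rests on {2:c, 5:u}
piece 8:c rests on {6:i, 7:a}
piece 9:b rests on {8:c}
minimal pieces: {0:u, 2:c}
ways to finish when only these pieces remain (= sum over removing one remaining piece with nothing left below it):
  1 left: {9}→1
  2 left: {8,9}→1
  3 left: {6,8,9}→1  {7,8,9}→1
  4 left: {6,7,8,9}→2
  5 left: {2,6,7,8,9}→2  {5,6,7,8,9}→2
  6 left: {2,5,6,7,8,9}→4  {4,5,6,7,8,9}→2
  7 left: {2,4,5,6,7,8,9}→6  {3,4,5,6,7,8,9}→2
  8 left: {1,3,4,5,6,7,8,9}→2  {2,3,4,5,6,7,8,9}→8
  placing 0:u first → 10 extensions
  placing 2:c first → 2 extensions
total linear extensions = 12

12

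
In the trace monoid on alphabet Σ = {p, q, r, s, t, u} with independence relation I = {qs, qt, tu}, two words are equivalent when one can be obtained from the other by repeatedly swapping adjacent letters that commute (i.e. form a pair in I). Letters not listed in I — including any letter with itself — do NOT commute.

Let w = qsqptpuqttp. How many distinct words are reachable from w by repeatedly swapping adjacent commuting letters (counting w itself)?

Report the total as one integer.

piece 0:q — minimal
piece 1:s — minimal
piece 2:q rests on {0:q}
piece 3:p rests on {1:s, 2:q}
piece 4:t rests on {3:p}
piece 5:p rests on {4:t}
piece 6:u rests on {5:p}
piece 7:q rests on {6:u}
piece 8:t rests on {5:p}
piece 9:t rests on {8:t}
piece 10:p rests on {7:q, 9:t}
minimal pieces: {0:q, 1:s}
ways to finish when only these pieces remain (= sum over removing one remaining piece with nothing left below it):
  1 left: {10}→1
  2 left: {7,10}→1  {9,10}→1
  3 left: {6,7,10}→1  {7,9,10}→2  {8,9,10}→1
  4 left: {6,7,9,10}→3  {7,8,9,10}→3
  5 left: {6,7,8,9,10}→6
  6 left: {5,6,7,8,9,10}→6
  7 left: {4,5,6,7,8,9,10}→6
  8 left: {3,4,5,6,7,8,9,10}→6
  9 left: {1,3,4,5,6,7,8,9,10}→6  {2,3,4,5,6,7,8,9,10}→6
  placing 0:q first → 12 extensions
  placing 1:s first → 6 extensions
total linear extensions = 18

18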